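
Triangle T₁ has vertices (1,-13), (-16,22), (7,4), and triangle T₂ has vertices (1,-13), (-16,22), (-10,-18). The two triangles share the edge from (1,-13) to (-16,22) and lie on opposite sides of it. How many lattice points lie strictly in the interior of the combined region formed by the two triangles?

483

The union is the simple quadrilateral with vertices (1,-13), (7,4), (-16,22), (-10,-18) in order.
By the shoelace formula, twice the signed area is |[1·4 − 7·(-13)] + [7·22 − (-16)·4] + [(-16)·(-18) − (-10)·22] + [(-10)·(-13) − 1·(-18)]| = 969, so the area is 484.5.
Summing gcd(|Δx|,|Δy|) over the edges gives the boundary count: gcd(6,17) + gcd(23,18) + gcd(6,40) + gcd(11,5) = 1+1+2+1 = 5.
By Pick's theorem I = A − B/2 + 1 = 484.5 − 5/2 + 1 = 483.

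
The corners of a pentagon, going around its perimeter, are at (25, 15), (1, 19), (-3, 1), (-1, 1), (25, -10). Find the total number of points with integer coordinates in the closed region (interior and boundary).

Using the shoelace formula, 2A = |(25·19 − 1·15) + (1·1 − (-3)·19) + ((-3)·1 − (-1)·1) + ((-1)·(-10) − 25·1) + (25·15 − 25·(-10))| = 1126, so the area is 563.
Summing gcd(|Δx|,|Δy|) over the edges gives the boundary count: gcd(24,4) + gcd(4,18) + gcd(2,0) + gcd(26,11) + gcd(0,25) = 4+2+2+1+25 = 34.
Pick's theorem gives I = A − B/2 + 1 = 563 − 34/2 + 1 = 547, so the closed region contains I + B = 547 + 34 = 581 lattice points.

581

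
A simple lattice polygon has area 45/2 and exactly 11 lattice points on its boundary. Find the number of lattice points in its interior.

Pick's theorem A = I + B/2 − 1 rearranges to I = A − B/2 + 1 = 45/2 − 11/2 + 1 = 18.

18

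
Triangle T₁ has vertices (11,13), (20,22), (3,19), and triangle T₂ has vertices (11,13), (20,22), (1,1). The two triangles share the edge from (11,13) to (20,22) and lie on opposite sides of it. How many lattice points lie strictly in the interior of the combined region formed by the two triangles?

The union is the simple quadrilateral with vertices (11,13), (3,19), (20,22), (1,1) in order.
By the shoelace formula, twice the signed area is |[11·19 − 3·13] + [3·22 − 20·19] + [20·1 − 1·22] + [1·13 − 11·1]| = 144, so the area is 72.
Summing gcd(|Δx|,|Δy|) over the edges gives the boundary count: gcd(8,6) + gcd(17,3) + gcd(19,21) + gcd(10,12) = 2+1+1+2 = 6.
By Pick's theorem I = A − B/2 + 1 = 72 − 6/2 + 1 = 70.

70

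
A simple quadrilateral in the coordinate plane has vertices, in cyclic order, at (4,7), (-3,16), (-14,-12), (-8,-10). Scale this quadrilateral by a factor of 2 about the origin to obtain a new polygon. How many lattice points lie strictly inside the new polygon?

742

By the shoelace formula, twice the signed area is |(4·16 − (-3)·7) + ((-3)·(-12) − (-14)·16) + ((-14)·(-10) − (-8)·(-12)) + ((-8)·7 − 4·(-10))| = 373, so the area is 373/2.
Summing gcd(|Δx|,|Δy|) over the edges gives the boundary count: gcd(7,9) + gcd(11,28) + gcd(6,2) + gcd(12,17) = 1+1+2+1 = 5.
Scaling by 2 multiplies the area by 2² = 4 (so the new area is 746) and multiplies the boundary lattice-point count by 2, giving 10.
By Pick's theorem, the interior count of the dilated polygon is 746 − 10/2 + 1 = 742.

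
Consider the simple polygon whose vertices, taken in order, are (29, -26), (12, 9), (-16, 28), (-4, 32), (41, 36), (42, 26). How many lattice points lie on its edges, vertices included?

21

The number of boundary lattice points is Σ gcd(|Δx|,|Δy|) = gcd(17,35) + gcd(28,19) + gcd(12,4) + gcd(45,4) + gcd(1,10) + gcd(13,52) = 1+1+4+1+1+13 = 21.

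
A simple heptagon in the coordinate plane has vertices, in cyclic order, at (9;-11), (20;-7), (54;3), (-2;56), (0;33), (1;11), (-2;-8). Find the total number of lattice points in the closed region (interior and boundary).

Using the shoelace formula, 2A = |[9·(-7) − 20·(-11)] + [20·3 − 54·(-7)] + [54·56 − (-2)·3] + [(-2)·33 − 0·56] + [0·11 − 1·33] + [1·(-8) − (-2)·11] + [(-2)·(-11) − 9·(-8)]| = 3634, so the area is 1817.
Summing gcd(|Δx|,|Δy|) over the edges gives the boundary count: gcd(11,4) + gcd(34,10) + gcd(56,53) + gcd(2,23) + gcd(1,22) + gcd(3,19) + gcd(11,3) = 1+2+1+1+1+1+1 = 8.
Pick's theorem gives I = A − B/2 + 1 = 1817 − 8/2 + 1 = 1814, so the closed region contains I + B = 1814 + 8 = 1822 lattice points.

1822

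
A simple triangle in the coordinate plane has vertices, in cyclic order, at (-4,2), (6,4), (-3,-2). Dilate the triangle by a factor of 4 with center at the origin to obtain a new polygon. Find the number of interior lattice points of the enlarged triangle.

The shoelace formula gives twice the area as |((-4)·4 − 6·2) + (6·(-2) − (-3)·4) + ((-3)·2 − (-4)·(-2))| = 42, so the area is 21.
Summing gcd(|Δx|,|Δy|) over the edges gives the boundary count: gcd(10,2) + gcd(9,6) + gcd(1,4) = 2+3+1 = 6.
Scaling by 4 multiplies the area by 4² = 16 (so the new area is 336) and multiplies the boundary lattice-point count by 4, giving 24.
By Pick's theorem, the interior count of the dilated polygon is 336 − 24/2 + 1 = 325.

325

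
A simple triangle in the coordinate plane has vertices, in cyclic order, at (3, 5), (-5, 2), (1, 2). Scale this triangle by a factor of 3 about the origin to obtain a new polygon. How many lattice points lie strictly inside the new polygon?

By the shoelace formula, twice the signed area is |[3·2 − (-5)·5] + [(-5)·2 − 1·2] + [1·5 − 3·2]| = 18, so the area is 9.
Summing gcd(|Δx|,|Δy|) over the edges gives the boundary count: gcd(8,3) + gcd(6,0) + gcd(2,3) = 1+6+1 = 8.
Scaling by 3 multiplies the area by 3² = 9 (so the new area is 81) and multiplies the boundary lattice-point count by 3, giving 24.
By Pick's theorem, the interior count of the dilated polygon is 81 − 24/2 + 1 = 70.

70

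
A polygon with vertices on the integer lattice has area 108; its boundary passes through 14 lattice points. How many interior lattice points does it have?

102

Pick's theorem A = I + B/2 − 1 rearranges to I = A − B/2 + 1 = 108 − 14/2 + 1 = 102.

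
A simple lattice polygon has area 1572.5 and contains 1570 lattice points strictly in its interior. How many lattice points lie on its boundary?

7

Pick's theorem gives A = I + B/2 − 1, so B = 2(A − I + 1) = 2(1572.5 − 1570 + 1) = 7.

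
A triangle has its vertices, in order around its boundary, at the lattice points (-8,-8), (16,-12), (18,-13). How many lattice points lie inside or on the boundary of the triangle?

By the shoelace formula, twice the signed area is |[(-8)·(-12) − 16·(-8)] + [16·(-13) − 18·(-12)] + [18·(-8) − (-8)·(-13)]| = 16, so the area is 8.
The number of boundary lattice points is Σ gcd(|Δx|,|Δy|) = gcd(24,4) + gcd(2,1) + gcd(26,5) = 4+1+1 = 6.
Pick's theorem gives I = A − B/2 + 1 = 8 − 6/2 + 1 = 6, so the closed region contains I + B = 6 + 6 = 12 lattice points.

12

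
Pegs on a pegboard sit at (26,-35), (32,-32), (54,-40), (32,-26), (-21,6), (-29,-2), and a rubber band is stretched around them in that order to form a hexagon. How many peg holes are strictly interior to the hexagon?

The shoelace formula gives twice the area as |[26·(-32) − 32·(-35)] + [32·(-40) − 54·(-32)] + [54·(-26) − 32·(-40)] + [32·6 − (-21)·(-26)] + [(-21)·(-2) − (-29)·6] + [(-29)·(-35) − 26·(-2)]| = 1541, so the area is 1541/2.
The number of boundary lattice points is Σ gcd(|Δx|,|Δy|) = gcd(6,3) + gcd(22,8) + gcd(22,14) + gcd(53,32) + gcd(8,8) + gcd(55,33) = 3+2+2+1+8+11 = 27.
By Pick's theorem A = I + B/2 − 1, so I = 1541/2 − 27/2 + 1 = 758.

758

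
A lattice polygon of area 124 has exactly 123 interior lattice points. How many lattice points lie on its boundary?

Pick's theorem gives A = I + B/2 − 1, so B = 2(A − I + 1) = 2(124 − 123 + 1) = 4.

4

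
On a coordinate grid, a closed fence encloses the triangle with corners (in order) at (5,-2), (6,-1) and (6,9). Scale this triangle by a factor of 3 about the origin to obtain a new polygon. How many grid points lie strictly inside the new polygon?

28

By the shoelace formula, twice the signed area is |(5·(-1) − 6·(-2)) + (6·9 − 6·(-1)) + (6·(-2) − 5·9)| = 10, so the area is 5.
The number of boundary lattice points is Σ gcd(|Δx|,|Δy|) = gcd(1,1) + gcd(0,10) + gcd(1,11) = 1+10+1 = 12.
Scaling by 3 multiplies the area by 3² = 9 (so the new area is 45) and multiplies the boundary lattice-point count by 3, giving 36.
By Pick's theorem, the interior count of the dilated polygon is 45 − 36/2 + 1 = 28.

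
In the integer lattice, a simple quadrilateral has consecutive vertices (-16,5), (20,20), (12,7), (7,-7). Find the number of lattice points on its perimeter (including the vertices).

6

Summing gcd(|Δx|,|Δy|) over the edges gives the boundary count: gcd(36,15) + gcd(8,13) + gcd(5,14) + gcd(23,12) = 3+1+1+1 = 6.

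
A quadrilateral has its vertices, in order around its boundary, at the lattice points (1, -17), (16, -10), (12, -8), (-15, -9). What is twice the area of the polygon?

By the shoelace formula, twice the signed area is |[1·(-10) − 16·(-17)] + [16·(-8) − 12·(-10)] + [12·(-9) − (-15)·(-8)] + [(-15)·(-17) − 1·(-9)]| = 290, so the area is 145.

290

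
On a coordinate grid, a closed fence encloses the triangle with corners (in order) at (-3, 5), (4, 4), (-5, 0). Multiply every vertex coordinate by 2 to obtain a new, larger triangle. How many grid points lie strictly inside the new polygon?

72

Using the shoelace formula, 2A = |((-3)·4 − 4·5) + (4·0 − (-5)·4) + ((-5)·5 − (-3)·0)| = 37, so the area is 37/2.
Summing gcd(|Δx|,|Δy|) over the edges gives the boundary count: gcd(7,1) + gcd(9,4) + gcd(2,5) = 1+1+1 = 3.
Scaling by 2 multiplies the area by 2² = 4 (so the new area is 74) and multiplies the boundary lattice-point count by 2, giving 6.
By Pick's theorem, the interior count of the dilated polygon is 74 − 6/2 + 1 = 72.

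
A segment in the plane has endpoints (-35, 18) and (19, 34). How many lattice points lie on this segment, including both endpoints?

The number of lattice points on a segment between lattice points is gcd(|Δx|,|Δy|) + 1 = gcd(54,16) + 1 = 2 + 1 = 3.

3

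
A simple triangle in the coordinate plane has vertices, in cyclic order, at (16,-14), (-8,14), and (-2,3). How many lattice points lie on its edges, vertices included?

The number of boundary lattice points is Σ gcd(|Δx|,|Δy|) = gcd(24,28) + gcd(6,11) + gcd(18,17) = 4+1+1 = 6.

6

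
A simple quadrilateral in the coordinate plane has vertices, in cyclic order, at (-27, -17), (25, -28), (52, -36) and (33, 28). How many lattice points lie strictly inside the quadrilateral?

2280

The shoelace formula gives twice the area as |[(-27)·(-28) − 25·(-17)] + [25·(-36) − 52·(-28)] + [52·28 − 33·(-36)] + [33·(-17) − (-27)·28]| = 4576, so the area is 2288.
Summing gcd(|Δx|,|Δy|) over the edges gives the boundary count: gcd(52,11) + gcd(27,8) + gcd(19,64) + gcd(60,45) = 1+1+1+15 = 18.
Pick's theorem gives I = A − B/2 + 1 = 2288 − 18/2 + 1 = 2280.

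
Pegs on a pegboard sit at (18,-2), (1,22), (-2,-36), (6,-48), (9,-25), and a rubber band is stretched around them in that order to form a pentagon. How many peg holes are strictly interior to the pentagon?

713

By the shoelace formula, twice the signed area is |[18·22 − 1·(-2)] + [1·(-36) − (-2)·22] + [(-2)·(-48) − 6·(-36)] + [6·(-25) − 9·(-48)] + [9·(-2) − 18·(-25)]| = 1432, so the area is 716.
Summing gcd(|Δx|,|Δy|) over the edges gives the boundary count: gcd(17,24) + gcd(3,58) + gcd(8,12) + gcd(3,23) + gcd(9,23) = 1+1+4+1+1 = 8.
Pick's theorem gives I = A − B/2 + 1 = 716 − 8/2 + 1 = 713.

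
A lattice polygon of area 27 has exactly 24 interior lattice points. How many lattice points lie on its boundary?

Pick's theorem gives A = I + B/2 − 1, so B = 2(A − I + 1) = 2(27 − 24 + 1) = 8.

8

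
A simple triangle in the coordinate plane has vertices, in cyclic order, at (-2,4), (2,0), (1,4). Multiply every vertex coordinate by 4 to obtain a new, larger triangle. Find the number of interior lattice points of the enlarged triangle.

81

Using the shoelace formula, 2A = |[(-2)·0 − 2·4] + [2·4 − 1·0] + [1·4 − (-2)·4]| = 12, so the area is 6.
Along each edge there are gcd(|Δx|,|Δy|)+1 lattice points, so counting each shared vertex once the boundary has gcd(4,4) + gcd(1,4) + gcd(3,0) = 4+1+3 = 8.
Scaling by 4 multiplies the area by 4² = 16 (so the new area is 96) and multiplies the boundary lattice-point count by 4, giving 32.
By Pick's theorem, the interior count of the dilated polygon is 96 − 32/2 + 1 = 81.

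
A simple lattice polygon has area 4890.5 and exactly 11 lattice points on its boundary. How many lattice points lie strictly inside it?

Pick's theorem A = I + B/2 − 1 rearranges to I = A − B/2 + 1 = 4890.5 − 11/2 + 1 = 4886.

4886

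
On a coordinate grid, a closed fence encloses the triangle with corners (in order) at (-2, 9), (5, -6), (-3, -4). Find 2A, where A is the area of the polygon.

The shoelace formula gives twice the area as |((-2)·(-6) − 5·9) + (5·(-4) − (-3)·(-6)) + ((-3)·9 − (-2)·(-4))| = 106, so the area is 53.

106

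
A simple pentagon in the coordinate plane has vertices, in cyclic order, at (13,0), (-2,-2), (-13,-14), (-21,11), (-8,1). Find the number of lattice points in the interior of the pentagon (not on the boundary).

By the shoelace formula, twice the signed area is |[13·(-2) − (-2)·0] + [(-2)·(-14) − (-13)·(-2)] + [(-13)·11 − (-21)·(-14)] + [(-21)·1 − (-8)·11] + [(-8)·0 − 13·1]| = 407, so the area is 203.5.
Along each edge there are gcd(|Δx|,|Δy|)+1 lattice points, so counting each shared vertex once the boundary has gcd(15,2) + gcd(11,12) + gcd(8,25) + gcd(13,10) + gcd(21,1) = 1+1+1+1+1 = 5.
By Pick's theorem A = I + B/2 − 1, so I = 203.5 − 5/2 + 1 = 202.

202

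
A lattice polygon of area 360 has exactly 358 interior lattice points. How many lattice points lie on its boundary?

Pick's theorem gives A = I + B/2 − 1, so B = 2(A − I + 1) = 2(360 − 358 + 1) = 6.

6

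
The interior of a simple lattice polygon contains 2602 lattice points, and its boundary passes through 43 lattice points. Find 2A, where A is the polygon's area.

5245

By Pick's theorem, A = I + B/2 − 1 = 2602 + 43/2 − 1 = 5245/2.
Hence 2A = 5245.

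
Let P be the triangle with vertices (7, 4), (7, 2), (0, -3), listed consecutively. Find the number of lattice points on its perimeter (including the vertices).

10

Along each edge there are gcd(|Δx|,|Δy|)+1 lattice points, so counting each shared vertex once the boundary has gcd(0,2) + gcd(7,5) + gcd(7,7) = 2+1+7 = 10.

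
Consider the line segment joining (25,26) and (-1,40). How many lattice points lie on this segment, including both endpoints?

3

The number of lattice points on a segment between lattice points is gcd(|Δx|,|Δy|) + 1 = gcd(26,14) + 1 = 2 + 1 = 3.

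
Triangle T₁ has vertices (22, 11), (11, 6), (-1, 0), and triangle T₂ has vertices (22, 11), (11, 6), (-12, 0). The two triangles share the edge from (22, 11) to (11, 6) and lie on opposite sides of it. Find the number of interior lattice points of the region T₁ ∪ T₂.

The union is the simple quadrilateral with vertices (22, 11), (-1, 0), (11, 6), (-12, 0) in order.
Using the shoelace formula, 2A = |[22·0 − (-1)·11] + [(-1)·6 − 11·0] + [11·0 − (-12)·6] + [(-12)·11 − 22·0]| = 55, so the area is 55/2.
Summing gcd(|Δx|,|Δy|) over the edges gives the boundary count: gcd(23,11) + gcd(12,6) + gcd(23,6) + gcd(34,11) = 1+6+1+1 = 9.
By Pick's theorem I = A − B/2 + 1 = 55/2 − 9/2 + 1 = 24.

24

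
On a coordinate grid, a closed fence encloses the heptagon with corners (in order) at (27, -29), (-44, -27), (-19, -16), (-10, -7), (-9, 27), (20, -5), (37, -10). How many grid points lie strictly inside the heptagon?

Using the shoelace formula, 2A = |(27·(-27) − (-44)·(-29)) + ((-44)·(-16) − (-19)·(-27)) + ((-19)·(-7) − (-10)·(-16)) + ((-10)·27 − (-9)·(-7)) + ((-9)·(-5) − 20·27) + (20·(-10) − 37·(-5)) + (37·(-29) − 27·(-10))| = 3487, so the area is 1743.5.
Along each edge there are gcd(|Δx|,|Δy|)+1 lattice points, so counting each shared vertex once the boundary has gcd(71,2) + gcd(25,11) + gcd(9,9) + gcd(1,34) + gcd(29,32) + gcd(17,5) + gcd(10,19) = 1+1+9+1+1+1+1 = 15.
By Pick's theorem A = I + B/2 − 1, so I = 1743.5 − 15/2 + 1 = 1737.

1737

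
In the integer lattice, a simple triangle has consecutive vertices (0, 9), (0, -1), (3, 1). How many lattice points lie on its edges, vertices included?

Summing gcd(|Δx|,|Δy|) over the edges gives the boundary count: gcd(0,10) + gcd(3,2) + gcd(3,8) = 10+1+1 = 12.

12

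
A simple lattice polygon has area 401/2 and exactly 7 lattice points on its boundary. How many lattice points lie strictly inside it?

198

From Pick's theorem, I = A − B/2 + 1 = 401/2 − 7/2 + 1 = 198.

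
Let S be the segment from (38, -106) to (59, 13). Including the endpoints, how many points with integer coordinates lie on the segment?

The number of lattice points on a segment between lattice points is gcd(|Δx|,|Δy|) + 1 = gcd(21,119) + 1 = 7 + 1 = 8.

8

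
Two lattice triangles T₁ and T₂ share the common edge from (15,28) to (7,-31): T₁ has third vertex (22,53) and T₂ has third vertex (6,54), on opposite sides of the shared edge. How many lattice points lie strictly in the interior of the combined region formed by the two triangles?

474

The union is the simple quadrilateral with vertices (15,28), (22,53), (7,-31), (6,54) in order.
By the shoelace formula, twice the signed area is |[15·53 − 22·28] + [22·(-31) − 7·53] + [7·54 − 6·(-31)] + [6·28 − 15·54]| = 952, so the area is 476.
Along each edge there are gcd(|Δx|,|Δy|)+1 lattice points, so counting each shared vertex once the boundary has gcd(7,25) + gcd(15,84) + gcd(1,85) + gcd(9,26) = 1+3+1+1 = 6.
By Pick's theorem I = A − B/2 + 1 = 476 − 6/2 + 1 = 474.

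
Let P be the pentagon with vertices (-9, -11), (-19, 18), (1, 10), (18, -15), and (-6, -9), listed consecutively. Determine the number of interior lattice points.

The shoelace formula gives twice the area as |[(-9)·18 − (-19)·(-11)] + [(-19)·10 − 1·18] + [1·(-15) − 18·10] + [18·(-9) − (-6)·(-15)] + [(-6)·(-11) − (-9)·(-9)]| = 1041, so the area is 520.5.
The number of boundary lattice points is Σ gcd(|Δx|,|Δy|) = gcd(10,29) + gcd(20,8) + gcd(17,25) + gcd(24,6) + gcd(3,2) = 1+4+1+6+1 = 13.
By Pick's theorem A = I + B/2 − 1, so I = 520.5 − 13/2 + 1 = 515.

515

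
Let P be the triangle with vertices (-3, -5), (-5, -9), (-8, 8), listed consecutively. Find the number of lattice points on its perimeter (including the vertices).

Summing gcd(|Δx|,|Δy|) over the edges gives the boundary count: gcd(2,4) + gcd(3,17) + gcd(5,13) = 2+1+1 = 4.

4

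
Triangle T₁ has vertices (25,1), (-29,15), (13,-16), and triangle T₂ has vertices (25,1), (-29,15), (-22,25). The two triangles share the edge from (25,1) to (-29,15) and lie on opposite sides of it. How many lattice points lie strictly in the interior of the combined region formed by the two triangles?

The union is the simple quadrilateral with vertices (25,1), (13,-16), (-29,15), (-22,25) in order.
The shoelace formula gives twice the area as |[25·(-16) − 13·1] + [13·15 − (-29)·(-16)] + [(-29)·25 − (-22)·15] + [(-22)·1 − 25·25]| = 1724, so the area is 862.
Summing gcd(|Δx|,|Δy|) over the edges gives the boundary count: gcd(12,17) + gcd(42,31) + gcd(7,10) + gcd(47,24) = 1+1+1+1 = 4.
By Pick's theorem I = A − B/2 + 1 = 862 − 4/2 + 1 = 861.

861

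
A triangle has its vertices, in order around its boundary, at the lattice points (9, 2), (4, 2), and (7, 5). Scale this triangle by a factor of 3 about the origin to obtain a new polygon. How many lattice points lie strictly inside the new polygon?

55

The shoelace formula gives twice the area as |[9·2 − 4·2] + [4·5 − 7·2] + [7·2 − 9·5]| = 15, so the area is 15/2.
The number of boundary lattice points is Σ gcd(|Δx|,|Δy|) = gcd(5,0) + gcd(3,3) + gcd(2,3) = 5+3+1 = 9.
Scaling by 3 multiplies the area by 3² = 9 (so the new area is 135/2) and multiplies the boundary lattice-point count by 3, giving 27.
By Pick's theorem, the interior count of the dilated polygon is 135/2 − 27/2 + 1 = 55.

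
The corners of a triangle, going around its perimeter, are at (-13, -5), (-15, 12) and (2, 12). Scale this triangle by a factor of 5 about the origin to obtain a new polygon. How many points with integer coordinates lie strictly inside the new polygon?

By the shoelace formula, twice the signed area is |[(-13)·12 − (-15)·(-5)] + [(-15)·12 − 2·12] + [2·(-5) − (-13)·12]| = 289, so the area is 144.5.
Summing gcd(|Δx|,|Δy|) over the edges gives the boundary count: gcd(2,17) + gcd(17,0) + gcd(15,17) = 1+17+1 = 19.
Scaling by 5 multiplies the area by 5² = 25 (so the new area is 7225/2) and multiplies the boundary lattice-point count by 5, giving 95.
By Pick's theorem, the interior count of the dilated polygon is 7225/2 − 95/2 + 1 = 3566.

3566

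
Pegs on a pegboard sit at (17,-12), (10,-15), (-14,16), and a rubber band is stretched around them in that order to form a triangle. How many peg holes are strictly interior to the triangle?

The shoelace formula gives twice the area as |[17·(-15) − 10·(-12)] + [10·16 − (-14)·(-15)] + [(-14)·(-12) − 17·16]| = 289, so the area is 144.5.
The number of boundary lattice points is Σ gcd(|Δx|,|Δy|) = gcd(7,3) + gcd(24,31) + gcd(31,28) = 1+1+1 = 3.
By Pick's theorem A = I + B/2 − 1, so I = 144.5 − 3/2 + 1 = 144.

144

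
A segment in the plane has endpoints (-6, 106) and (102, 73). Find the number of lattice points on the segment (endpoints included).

4

The number of lattice points on a segment between lattice points is gcd(|Δx|,|Δy|) + 1 = gcd(108,33) + 1 = 3 + 1 = 4.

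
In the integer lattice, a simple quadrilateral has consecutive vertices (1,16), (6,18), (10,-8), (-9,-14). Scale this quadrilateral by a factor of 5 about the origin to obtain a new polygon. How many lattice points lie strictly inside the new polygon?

Using the shoelace formula, 2A = |(1·18 − 6·16) + (6·(-8) − 10·18) + (10·(-14) − (-9)·(-8)) + ((-9)·16 − 1·(-14))| = 648, so the area is 324.
The number of boundary lattice points is Σ gcd(|Δx|,|Δy|) = gcd(5,2) + gcd(4,26) + gcd(19,6) + gcd(10,30) = 1+2+1+10 = 14.
Scaling by 5 multiplies the area by 5² = 25 (so the new area is 8100) and multiplies the boundary lattice-point count by 5, giving 70.
By Pick's theorem, the interior count of the dilated polygon is 8100 − 70/2 + 1 = 8066.

8066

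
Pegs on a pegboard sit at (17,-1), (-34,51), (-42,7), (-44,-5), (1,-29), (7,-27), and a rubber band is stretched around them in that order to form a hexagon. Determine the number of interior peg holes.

The shoelace formula gives twice the area as |[17·51 − (-34)·(-1)] + [(-34)·7 − (-42)·51] + [(-42)·(-5) − (-44)·7] + [(-44)·(-29) − 1·(-5)] + [1·(-27) − 7·(-29)] + [7·(-1) − 17·(-27)]| = 5164, so the area is 2582.
Along each edge there are gcd(|Δx|,|Δy|)+1 lattice points, so counting each shared vertex once the boundary has gcd(51,52) + gcd(8,44) + gcd(2,12) + gcd(45,24) + gcd(6,2) + gcd(10,26) = 1+4+2+3+2+2 = 14.
By Pick's theorem A = I + B/2 − 1, so I = 2582 − 14/2 + 1 = 2576.

2576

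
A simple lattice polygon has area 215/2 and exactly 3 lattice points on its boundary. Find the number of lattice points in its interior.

Pick's theorem A = I + B/2 − 1 rearranges to I = A − B/2 + 1 = 215/2 − 3/2 + 1 = 107.

107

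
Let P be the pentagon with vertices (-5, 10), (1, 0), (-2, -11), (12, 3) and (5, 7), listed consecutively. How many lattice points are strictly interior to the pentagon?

121

The shoelace formula gives twice the area as |[(-5)·0 − 1·10] + [1·(-11) − (-2)·0] + [(-2)·3 − 12·(-11)] + [12·7 − 5·3] + [5·10 − (-5)·7]| = 259, so the area is 129.5.
Along each edge there are gcd(|Δx|,|Δy|)+1 lattice points, so counting each shared vertex once the boundary has gcd(6,10) + gcd(3,11) + gcd(14,14) + gcd(7,4) + gcd(10,3) = 2+1+14+1+1 = 19.
By Pick's theorem A = I + B/2 − 1, so I = 129.5 − 19/2 + 1 = 121.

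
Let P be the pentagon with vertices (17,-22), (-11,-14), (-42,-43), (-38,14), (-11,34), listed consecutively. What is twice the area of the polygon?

By the shoelace formula, twice the signed area is |(17·(-14) − (-11)·(-22)) + ((-11)·(-43) − (-42)·(-14)) + ((-42)·14 − (-38)·(-43)) + ((-38)·34 − (-11)·14) + ((-11)·(-22) − 17·34)| = 4291, so the area is 2145.5.

4291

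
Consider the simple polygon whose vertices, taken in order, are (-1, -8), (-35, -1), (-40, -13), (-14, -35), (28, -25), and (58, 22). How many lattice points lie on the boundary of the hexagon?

8

The number of boundary lattice points is Σ gcd(|Δx|,|Δy|) = gcd(34,7) + gcd(5,12) + gcd(26,22) + gcd(42,10) + gcd(30,47) + gcd(59,30) = 1+1+2+2+1+1 = 8.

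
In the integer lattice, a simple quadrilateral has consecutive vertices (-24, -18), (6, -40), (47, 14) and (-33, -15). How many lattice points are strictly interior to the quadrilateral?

The shoelace formula gives twice the area as |[(-24)·(-40) − 6·(-18)] + [6·14 − 47·(-40)] + [47·(-15) − (-33)·14] + [(-33)·(-18) − (-24)·(-15)]| = 3023, so the area is 3023/2.
The number of boundary lattice points is Σ gcd(|Δx|,|Δy|) = gcd(30,22) + gcd(41,54) + gcd(80,29) + gcd(9,3) = 2+1+1+3 = 7.
Pick's theorem gives I = A − B/2 + 1 = 3023/2 − 7/2 + 1 = 1509.

1509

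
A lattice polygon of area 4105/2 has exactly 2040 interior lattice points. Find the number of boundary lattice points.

Pick's theorem gives A = I + B/2 − 1, so B = 2(A − I + 1) = 2(4105/2 − 2040 + 1) = 27.

27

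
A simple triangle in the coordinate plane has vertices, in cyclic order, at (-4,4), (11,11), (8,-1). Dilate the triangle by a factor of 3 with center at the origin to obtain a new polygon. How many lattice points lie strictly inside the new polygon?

709

By the shoelace formula, twice the signed area is |[(-4)·11 − 11·4] + [11·(-1) − 8·11] + [8·4 − (-4)·(-1)]| = 159, so the area is 79.5.
Along each edge there are gcd(|Δx|,|Δy|)+1 lattice points, so counting each shared vertex once the boundary has gcd(15,7) + gcd(3,12) + gcd(12,5) = 1+3+1 = 5.
Scaling by 3 multiplies the area by 3² = 9 (so the new area is 1431/2) and multiplies the boundary lattice-point count by 3, giving 15.
By Pick's theorem, the interior count of the dilated polygon is 1431/2 − 15/2 + 1 = 709.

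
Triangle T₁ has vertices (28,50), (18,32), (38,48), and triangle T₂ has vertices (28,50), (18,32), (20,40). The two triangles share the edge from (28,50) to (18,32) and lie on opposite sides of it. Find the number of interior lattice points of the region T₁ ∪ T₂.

The union is the simple quadrilateral with vertices (28,50), (38,48), (18,32), (20,40) in order.
By the shoelace formula, twice the signed area is |(28·48 − 38·50) + (38·32 − 18·48) + (18·40 − 20·32) + (20·50 − 28·40)| = 244, so the area is 122.
Along each edge there are gcd(|Δx|,|Δy|)+1 lattice points, so counting each shared vertex once the boundary has gcd(10,2) + gcd(20,16) + gcd(2,8) + gcd(8,10) = 2+4+2+2 = 10.
By Pick's theorem I = A − B/2 + 1 = 122 − 10/2 + 1 = 118.

118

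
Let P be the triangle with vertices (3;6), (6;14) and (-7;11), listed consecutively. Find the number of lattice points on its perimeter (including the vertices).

7

Along each edge there are gcd(|Δx|,|Δy|)+1 lattice points, so counting each shared vertex once the boundary has gcd(3,8) + gcd(13,3) + gcd(10,5) = 1+1+5 = 7.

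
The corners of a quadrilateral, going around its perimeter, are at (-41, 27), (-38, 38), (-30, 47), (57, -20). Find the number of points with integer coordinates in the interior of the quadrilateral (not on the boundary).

1268

The shoelace formula gives twice the area as |((-41)·38 − (-38)·27) + ((-38)·47 − (-30)·38) + ((-30)·(-20) − 57·47) + (57·27 − (-41)·(-20))| = 2538, so the area is 1269.
The number of boundary lattice points is Σ gcd(|Δx|,|Δy|) = gcd(3,11) + gcd(8,9) + gcd(87,67) + gcd(98,47) = 1+1+1+1 = 4.
By Pick's theorem A = I + B/2 − 1, so I = 1269 − 4/2 + 1 = 1268.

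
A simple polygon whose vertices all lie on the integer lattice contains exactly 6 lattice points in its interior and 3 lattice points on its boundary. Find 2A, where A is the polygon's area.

13

Pick's theorem states A = I + B/2 − 1, so A = 6 + 3/2 − 1 = 13/2.
Hence 2A = 13.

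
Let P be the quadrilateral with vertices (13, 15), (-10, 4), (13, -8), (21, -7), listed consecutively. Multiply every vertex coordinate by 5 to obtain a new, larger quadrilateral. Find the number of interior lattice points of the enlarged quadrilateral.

8901

Using the shoelace formula, 2A = |(13·4 − (-10)·15) + ((-10)·(-8) − 13·4) + (13·(-7) − 21·(-8)) + (21·15 − 13·(-7))| = 713, so the area is 356.5.
The number of boundary lattice points is Σ gcd(|Δx|,|Δy|) = gcd(23,11) + gcd(23,12) + gcd(8,1) + gcd(8,22) = 1+1+1+2 = 5.
Scaling by 5 multiplies the area by 5² = 25 (so the new area is 17825/2) and multiplies the boundary lattice-point count by 5, giving 25.
By Pick's theorem, the interior count of the dilated polygon is 17825/2 − 25/2 + 1 = 8901.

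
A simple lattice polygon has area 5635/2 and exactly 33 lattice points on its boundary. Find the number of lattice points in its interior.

Pick's theorem A = I + B/2 − 1 rearranges to I = A − B/2 + 1 = 5635/2 − 33/2 + 1 = 2802.

2802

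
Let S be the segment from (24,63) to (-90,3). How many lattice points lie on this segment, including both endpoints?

The number of lattice points on a segment between lattice points is gcd(|Δx|,|Δy|) + 1 = gcd(114,60) + 1 = 6 + 1 = 7.

7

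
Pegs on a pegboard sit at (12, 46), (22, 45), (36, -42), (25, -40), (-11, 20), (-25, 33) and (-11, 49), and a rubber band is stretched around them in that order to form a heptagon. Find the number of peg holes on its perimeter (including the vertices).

19

The number of boundary lattice points is Σ gcd(|Δx|,|Δy|) = gcd(10,1) + gcd(14,87) + gcd(11,2) + gcd(36,60) + gcd(14,13) + gcd(14,16) + gcd(23,3) = 1+1+1+12+1+2+1 = 19.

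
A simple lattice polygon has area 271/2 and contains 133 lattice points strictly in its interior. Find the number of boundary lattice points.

Pick's theorem gives A = I + B/2 − 1, so B = 2(A − I + 1) = 2(271/2 − 133 + 1) = 7.

7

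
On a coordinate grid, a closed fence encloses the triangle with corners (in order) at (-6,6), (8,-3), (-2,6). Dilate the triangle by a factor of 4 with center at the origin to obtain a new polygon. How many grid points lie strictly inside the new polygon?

The shoelace formula gives twice the area as |((-6)·(-3) − 8·6) + (8·6 − (-2)·(-3)) + ((-2)·6 − (-6)·6)| = 36, so the area is 18.
Along each edge there are gcd(|Δx|,|Δy|)+1 lattice points, so counting each shared vertex once the boundary has gcd(14,9) + gcd(10,9) + gcd(4,0) = 1+1+4 = 6.
Scaling by 4 multiplies the area by 4² = 16 (so the new area is 288) and multiplies the boundary lattice-point count by 4, giving 24.
By Pick's theorem, the interior count of the dilated polygon is 288 − 24/2 + 1 = 277.

277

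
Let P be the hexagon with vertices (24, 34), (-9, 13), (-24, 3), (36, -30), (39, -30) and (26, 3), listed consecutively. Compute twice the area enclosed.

Using the shoelace formula, 2A = |(24·13 − (-9)·34) + ((-9)·3 − (-24)·13) + ((-24)·(-30) − 36·3) + (36·(-30) − 39·(-30)) + (39·3 − 26·(-30)) + (26·34 − 24·3)| = 3314, so the area is 1657.

3314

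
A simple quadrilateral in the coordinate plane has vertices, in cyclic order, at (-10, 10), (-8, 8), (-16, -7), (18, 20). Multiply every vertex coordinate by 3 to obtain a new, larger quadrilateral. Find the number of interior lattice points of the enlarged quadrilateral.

1657

The shoelace formula gives twice the area as |((-10)·8 − (-8)·10) + ((-8)·(-7) − (-16)·8) + ((-16)·20 − 18·(-7)) + (18·10 − (-10)·20)| = 370, so the area is 185.
The number of boundary lattice points is Σ gcd(|Δx|,|Δy|) = gcd(2,2) + gcd(8,15) + gcd(34,27) + gcd(28,10) = 2+1+1+2 = 6.
Scaling by 3 multiplies the area by 3² = 9 (so the new area is 1665) and multiplies the boundary lattice-point count by 3, giving 18.
By Pick's theorem, the interior count of the dilated polygon is 1665 − 18/2 + 1 = 1657.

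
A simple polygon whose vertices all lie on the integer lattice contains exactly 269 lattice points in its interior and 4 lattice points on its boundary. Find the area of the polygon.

270

Pick's theorem states A = I + B/2 − 1, so A = 269 + 4/2 − 1 = 270.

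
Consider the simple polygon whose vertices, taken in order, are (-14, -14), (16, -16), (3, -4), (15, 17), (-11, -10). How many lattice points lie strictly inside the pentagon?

The shoelace formula gives twice the area as |((-14)·(-16) − 16·(-14)) + (16·(-4) − 3·(-16)) + (3·17 − 15·(-4)) + (15·(-10) − (-11)·17) + ((-11)·(-14) − (-14)·(-10))| = 594, so the area is 297.
Along each edge there are gcd(|Δx|,|Δy|)+1 lattice points, so counting each shared vertex once the boundary has gcd(30,2) + gcd(13,12) + gcd(12,21) + gcd(26,27) + gcd(3,4) = 2+1+3+1+1 = 8.
By Pick's theorem A = I + B/2 − 1, so I = 297 − 8/2 + 1 = 294.

294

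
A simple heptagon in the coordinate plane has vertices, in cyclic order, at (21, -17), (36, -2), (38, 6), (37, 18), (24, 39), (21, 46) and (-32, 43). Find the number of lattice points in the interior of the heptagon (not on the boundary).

By the shoelace formula, twice the signed area is |[21·(-2) − 36·(-17)] + [36·6 − 38·(-2)] + [38·18 − 37·6] + [37·39 − 24·18] + [24·46 − 21·39] + [21·43 − (-32)·46] + [(-32)·(-17) − 21·43]| = 4636, so the area is 2318.
Along each edge there are gcd(|Δx|,|Δy|)+1 lattice points, so counting each shared vertex once the boundary has gcd(15,15) + gcd(2,8) + gcd(1,12) + gcd(13,21) + gcd(3,7) + gcd(53,3) + gcd(53,60) = 15+2+1+1+1+1+1 = 22.
By Pick's theorem A = I + B/2 − 1, so I = 2318 − 22/2 + 1 = 2308.

2308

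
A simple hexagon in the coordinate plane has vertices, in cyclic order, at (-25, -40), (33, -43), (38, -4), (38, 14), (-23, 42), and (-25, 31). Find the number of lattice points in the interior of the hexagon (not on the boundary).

4260

By the shoelace formula, twice the signed area is |[(-25)·(-43) − 33·(-40)] + [33·(-4) − 38·(-43)] + [38·14 − 38·(-4)] + [38·42 − (-23)·14] + [(-23)·31 − (-25)·42] + [(-25)·(-40) − (-25)·31]| = 8611, so the area is 8611/2.
Summing gcd(|Δx|,|Δy|) over the edges gives the boundary count: gcd(58,3) + gcd(5,39) + gcd(0,18) + gcd(61,28) + gcd(2,11) + gcd(0,71) = 1+1+18+1+1+71 = 93.
By Pick's theorem A = I + B/2 − 1, so I = 8611/2 − 93/2 + 1 = 4260.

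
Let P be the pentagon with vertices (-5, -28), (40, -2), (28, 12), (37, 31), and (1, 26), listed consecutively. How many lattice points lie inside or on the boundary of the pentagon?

1568

Using the shoelace formula, 2A = |[(-5)·(-2) − 40·(-28)] + [40·12 − 28·(-2)] + [28·31 − 37·12] + [37·26 − 1·31] + [1·(-28) − (-5)·26]| = 3123, so the area is 3123/2.
Along each edge there are gcd(|Δx|,|Δy|)+1 lattice points, so counting each shared vertex once the boundary has gcd(45,26) + gcd(12,14) + gcd(9,19) + gcd(36,5) + gcd(6,54) = 1+2+1+1+6 = 11.
Pick's theorem gives I = A − B/2 + 1 = 3123/2 − 11/2 + 1 = 1557, so the closed region contains I + B = 1557 + 11 = 1568 lattice points.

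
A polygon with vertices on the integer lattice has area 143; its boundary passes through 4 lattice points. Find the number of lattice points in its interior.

142

Pick's theorem A = I + B/2 − 1 rearranges to I = A − B/2 + 1 = 143 − 4/2 + 1 = 142.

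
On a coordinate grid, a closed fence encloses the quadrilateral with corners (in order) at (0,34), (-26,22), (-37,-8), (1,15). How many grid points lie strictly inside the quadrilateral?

By the shoelace formula, twice the signed area is |[0·22 − (-26)·34] + [(-26)·(-8) − (-37)·22] + [(-37)·15 − 1·(-8)] + [1·34 − 0·15]| = 1393, so the area is 1393/2.
Summing gcd(|Δx|,|Δy|) over the edges gives the boundary count: gcd(26,12) + gcd(11,30) + gcd(38,23) + gcd(1,19) = 2+1+1+1 = 5.
By Pick's theorem A = I + B/2 − 1, so I = 1393/2 − 5/2 + 1 = 695.

695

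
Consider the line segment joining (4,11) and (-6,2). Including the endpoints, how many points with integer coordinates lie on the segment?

2

The number of lattice points on a segment between lattice points is gcd(|Δx|,|Δy|) + 1 = gcd(10,9) + 1 = 1 + 1 = 2.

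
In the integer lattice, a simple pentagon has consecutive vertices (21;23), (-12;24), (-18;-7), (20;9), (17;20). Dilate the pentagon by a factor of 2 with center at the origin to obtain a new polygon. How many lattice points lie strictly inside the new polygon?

The shoelace formula gives twice the area as |(21·24 − (-12)·23) + ((-12)·(-7) − (-18)·24) + ((-18)·9 − 20·(-7)) + (20·20 − 17·9) + (17·23 − 21·20)| = 1492, so the area is 746.
Along each edge there are gcd(|Δx|,|Δy|)+1 lattice points, so counting each shared vertex once the boundary has gcd(33,1) + gcd(6,31) + gcd(38,16) + gcd(3,11) + gcd(4,3) = 1+1+2+1+1 = 6.
Scaling by 2 multiplies the area by 2² = 4 (so the new area is 2984) and multiplies the boundary lattice-point count by 2, giving 12.
By Pick's theorem, the interior count of the dilated polygon is 2984 − 12/2 + 1 = 2979.

2979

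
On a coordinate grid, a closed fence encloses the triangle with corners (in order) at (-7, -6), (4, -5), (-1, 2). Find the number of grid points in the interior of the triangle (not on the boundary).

By the shoelace formula, twice the signed area is |((-7)·(-5) − 4·(-6)) + (4·2 − (-1)·(-5)) + ((-1)·(-6) − (-7)·2)| = 82, so the area is 41.
Along each edge there are gcd(|Δx|,|Δy|)+1 lattice points, so counting each shared vertex once the boundary has gcd(11,1) + gcd(5,7) + gcd(6,8) = 1+1+2 = 4.
By Pick's theorem A = I + B/2 − 1, so I = 41 − 4/2 + 1 = 40.

40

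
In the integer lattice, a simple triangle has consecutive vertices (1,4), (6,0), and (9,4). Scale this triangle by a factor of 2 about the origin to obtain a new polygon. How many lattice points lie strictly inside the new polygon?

Using the shoelace formula, 2A = |[1·0 − 6·4] + [6·4 − 9·0] + [9·4 − 1·4]| = 32, so the area is 16.
Summing gcd(|Δx|,|Δy|) over the edges gives the boundary count: gcd(5,4) + gcd(3,4) + gcd(8,0) = 1+1+8 = 10.
Scaling by 2 multiplies the area by 2² = 4 (so the new area is 64) and multiplies the boundary lattice-point count by 2, giving 20.
By Pick's theorem, the interior count of the dilated polygon is 64 − 20/2 + 1 = 55.

55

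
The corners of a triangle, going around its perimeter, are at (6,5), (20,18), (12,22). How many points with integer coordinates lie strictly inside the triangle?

The shoelace formula gives twice the area as |[6·18 − 20·5] + [20·22 − 12·18] + [12·5 − 6·22]| = 160, so the area is 80.
Summing gcd(|Δx|,|Δy|) over the edges gives the boundary count: gcd(14,13) + gcd(8,4) + gcd(6,17) = 1+4+1 = 6.
Pick's theorem gives I = A − B/2 + 1 = 80 − 6/2 + 1 = 78.

78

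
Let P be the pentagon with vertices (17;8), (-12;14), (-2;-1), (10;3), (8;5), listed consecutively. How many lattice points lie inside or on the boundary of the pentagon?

By the shoelace formula, twice the signed area is |(17·14 − (-12)·8) + ((-12)·(-1) − (-2)·14) + ((-2)·3 − 10·(-1)) + (10·5 − 8·3) + (8·8 − 17·5)| = 383, so the area is 191.5.
Summing gcd(|Δx|,|Δy|) over the edges gives the boundary count: gcd(29,6) + gcd(10,15) + gcd(12,4) + gcd(2,2) + gcd(9,3) = 1+5+4+2+3 = 15.
Pick's theorem gives I = A − B/2 + 1 = 191.5 − 15/2 + 1 = 185, so the closed region contains I + B = 185 + 15 = 200 lattice points.

200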